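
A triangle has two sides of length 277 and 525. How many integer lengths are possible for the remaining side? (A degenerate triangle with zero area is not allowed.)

553

The triangle inequality gives |277 − 525| < c < 277 + 525, i.e. 248 < c < 802.
So c can be any integer from 249 to 801: 553 values.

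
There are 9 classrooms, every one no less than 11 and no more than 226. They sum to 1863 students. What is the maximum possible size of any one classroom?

Maximizing one value means minimizing the remaining 8.
The other 8 contribute at least 8 × 11 = 88, leaving at most 1863 − 88 = 1775.
But each classroom is capped at 226, so the maximum is 226.
Achievable: one at 226 and the other 8 totalling 1637, which fits since 8 × 11 ≤ 1637 ≤ 8 × 226.

226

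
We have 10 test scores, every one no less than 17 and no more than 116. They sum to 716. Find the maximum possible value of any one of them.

116

To make one score as large as possible, make the other 9 as small as possible.
The other 9 contribute at least 9 × 17 = 153, leaving at most 716 − 153 = 563.
But each score is capped at 116, so the maximum is 116.
Achievable: one at 116 and the other 9 totalling 600, which fits since 9 × 17 ≤ 600 ≤ 9 × 116.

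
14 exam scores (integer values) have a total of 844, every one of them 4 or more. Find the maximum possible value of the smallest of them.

60

If every one of the 14 were at least 61, the total would be at least 14 × 61 = 854 > 844.
Equality holds with 10 values of 60 and 4 values of 61.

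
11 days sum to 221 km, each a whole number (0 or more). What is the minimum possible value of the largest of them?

21

The 11 values sum to 221, so their maximum is at least ⌈221/11⌉ = 21.
Taking 10 copies of 20 and 1 copy of 21 gives exactly 221, so 21 is attained.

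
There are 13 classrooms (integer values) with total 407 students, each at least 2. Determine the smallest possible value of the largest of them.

If every one of the 13 were at most 31, the total would be at most 13 × 31 = 403 < 407.
Achievable: 4 of them at 32 and 9 at 31 total 407.

32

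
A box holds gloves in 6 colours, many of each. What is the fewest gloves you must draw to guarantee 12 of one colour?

67

In the worst case you draw 11 of each of the 6 colours: 6 × 11 = 66.
One more forces 12 of some colour, so 66 + 1 = 67.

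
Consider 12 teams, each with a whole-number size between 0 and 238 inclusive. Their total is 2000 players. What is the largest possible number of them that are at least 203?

If k of the values are ≥ 203, the total is ≥ 203k + 0(12 − k).
Setting 203k + 0(12 − k) ≤ 2000 gives 203k ≤ 2000, so k ≤ 9.
k = 9 is achieved by 9 values at 203 and 3 at 0, total 1827; add 173 to one value (staying below 203) to reach 2000.

9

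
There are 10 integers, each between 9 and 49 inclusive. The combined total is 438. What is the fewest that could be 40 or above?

5

If only k of them are at least 40, the other 10 − k are at most 39, so the total is at most k·49 + (10 − k)·39.
This must reach 438, so k·49 + (10 − k)·39 ≥ 438, giving k ≥ 5.
Exactly 5 works: 5 values at 49 and 5 at 39 total 440; lower one of the high values by 2 (still ≥ 40) to hit 438.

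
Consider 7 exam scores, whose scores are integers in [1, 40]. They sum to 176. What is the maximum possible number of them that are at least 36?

If k of the values are ≥ 36, the total is ≥ 36k + 1(7 − k).
Setting 36k + 1(7 − k) ≤ 176 gives 35k ≤ 169, so k ≤ 4.
k = 4 is achieved by 4 values at 36 and 3 at 1, total 147; add 29 to one value (staying below 36) to reach 176.

4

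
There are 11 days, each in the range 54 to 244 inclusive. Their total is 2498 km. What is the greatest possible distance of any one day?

To make one day as large as possible, make the other 10 as small as possible.
The other 10 contribute at least 10 × 54 = 540, leaving at most 2498 − 540 = 1958.
But each day is capped at 244, so the maximum is 244.
Achievable: one at 244 and the other 10 totalling 2254, which fits since 10 × 54 ≤ 2254 ≤ 10 × 244.

244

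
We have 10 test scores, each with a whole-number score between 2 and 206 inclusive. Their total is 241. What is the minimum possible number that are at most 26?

2

Let j be the number exceeding 26. Then the total is ≥ 27·j + 2·(10 − j) = 20 + 25j.
So 25j ≤ 221 and j ≤ 8; hence at least 10 − 8 = 2 are ≤ 26.
Exactly 2 works: 2 values at 2 and 8 at 27 total 220; raise one of the low values by 21 (still ≤ 26) to hit 241.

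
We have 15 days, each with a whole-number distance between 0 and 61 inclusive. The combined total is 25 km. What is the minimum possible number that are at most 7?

Let j be the number exceeding 7. Then the total is ≥ 8·j + 0·(15 − j) = 0 + 8j.
So 8j ≤ 25 and j ≤ 3; hence at least 15 − 3 = 12 are ≤ 7.
Exactly 12 works: 12 values at 0 and 3 at 8 total 24; raise one of the low values by 1 (still ≤ 7) to hit 25.

12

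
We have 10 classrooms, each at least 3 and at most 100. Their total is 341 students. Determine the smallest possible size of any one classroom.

Minimizing one value means maximizing the remaining 9.
The other 9 can take up 9 × 100 = 900 ≥ 341 − 3, so one classroom can sit at its floor of 3.
Achievable: one at 3 and the other 9 totalling 338, which fits since 9 × 3 ≤ 338 ≤ 9 × 100.

3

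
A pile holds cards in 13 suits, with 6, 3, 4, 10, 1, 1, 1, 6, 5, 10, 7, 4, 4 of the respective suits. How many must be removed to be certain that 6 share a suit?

49

In the worst case you take as many as possible of each suit without reaching 6: 5 + 3 + 4 + 5 + 1 + 1 + 1 + 5 + 5 + 5 + 5 + 4 + 4 = 48.
The next one must give 6 of some suit, so 48 + 1 = 49.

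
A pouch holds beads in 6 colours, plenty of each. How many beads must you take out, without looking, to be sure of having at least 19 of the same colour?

109

In the worst case you draw 18 of each of the 6 colours: 6 × 18 = 108.
One more forces 19 of some colour, so 108 + 1 = 109.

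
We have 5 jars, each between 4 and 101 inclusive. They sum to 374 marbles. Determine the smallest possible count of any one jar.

To make one jar as small as possible, make the other 4 as large as possible.
The other 4 can take up 4 × 101 = 404 ≥ 374 − 4, so one jar can sit at its floor of 4.
Achievable: one at 4 and the other 4 totalling 370, which fits since 4 × 4 ≤ 370 ≤ 4 × 101.

4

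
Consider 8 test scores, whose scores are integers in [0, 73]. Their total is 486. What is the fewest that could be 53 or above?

Each value short of 53 is at most 52, costing at least 73 − 52 = 21 against the maximum total of 584.
We can afford to lose at most 584 − 486 = 98, so at most ⌊98/21⌋ = 4 fall short, and at least 4 are ≥ 53.
Exactly 4 works: 4 values at 73 and 4 at 52 total 500; lower one of the high values by 14 (still ≥ 53) to hit 486.

4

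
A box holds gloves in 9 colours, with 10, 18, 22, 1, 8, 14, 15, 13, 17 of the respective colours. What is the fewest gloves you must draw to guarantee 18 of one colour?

In the worst case you take as many as possible of each colour without reaching 18: 10 + 17 + 17 + 1 + 8 + 14 + 15 + 13 + 17 = 112.
The next one must give 18 of some colour, so 112 + 1 = 113.

113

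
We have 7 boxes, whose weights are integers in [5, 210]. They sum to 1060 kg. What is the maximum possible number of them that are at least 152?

6

With k values at 152 or above and the rest at least 5, the sum is at least 35 + 147k.
Since the sum is 1060, we need 147k ≤ 1025, i.e. k ≤ 6.
k = 6 is achieved by 6 values at 152 and 1 at 5, total 917; add 143 to one value (staying below 152) to reach 1060.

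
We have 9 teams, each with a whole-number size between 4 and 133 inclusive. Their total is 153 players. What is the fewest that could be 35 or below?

6

Each value above 35 is at least 36, contributing at least 36 − 4 = 32 above the floor 4.
The sum exceeds the floor total 36 by 117, so at most ⌊117/32⌋ = 3 exceed 35, and at least 6 are ≤ 35.
Exactly 6 works: 6 values at 4 and 3 at 36 total 132; raise one of the low values by 21 (still ≤ 35) to hit 153.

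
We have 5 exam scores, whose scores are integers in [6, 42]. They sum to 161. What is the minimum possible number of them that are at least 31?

1

Suppose at most 5 − j of them reach 31; then j values are ≤ 30 and the rest ≤ 42.
The total is then ≤ 30·j + 42·(5 − j) = 210 − 12j. For this to be ≥ 161 we need j ≤ 4, so at least 5 − 4 = 1 must reach 31.
Exactly 1 works: 1 value at 42 and 4 at 30 total 162; lower one of the high values by 1 (still ≥ 31) to hit 161.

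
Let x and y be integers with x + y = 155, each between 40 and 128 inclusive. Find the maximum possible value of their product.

6006

For a fixed sum, the product xy is largest when x and y are as close as possible.
Taking x = 77 and y = 78 (both in [40, 128]) gives xy = 6006.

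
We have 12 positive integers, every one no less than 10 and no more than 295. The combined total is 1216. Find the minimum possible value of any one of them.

10

To make one integer as small as possible, make the other 11 as large as possible.
The other 11 can take up 11 × 295 = 3245 ≥ 1216 − 10, so one integer can sit at its floor of 10.
Achievable: one at 10 and the other 11 totalling 1206, which fits since 11 × 10 ≤ 1206 ≤ 11 × 295.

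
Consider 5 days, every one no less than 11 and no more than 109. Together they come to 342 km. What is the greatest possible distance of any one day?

109

Maximizing one value means minimizing the remaining 4.
The other 4 contribute at least 4 × 11 = 44, leaving at most 342 − 44 = 298.
But each day is capped at 109, so the maximum is 109.
Achievable: one at 109 and the other 4 totalling 233, which fits since 4 × 11 ≤ 233 ≤ 4 × 109.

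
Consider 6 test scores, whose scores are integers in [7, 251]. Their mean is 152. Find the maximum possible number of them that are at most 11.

2

The total is 6 × 152 = 912.
Suppose k of them are at most 11. Those contribute at most 11 each and the rest at most 251 each.
So the total is at most 11k + 251(6 − k) = 1506 − 240k. This must still be ≥ 912, so k ≤ 2.
k = 2 is achieved by 2 values at 11 and 4 at 251, total 1026; lower one of the 251's by 114 (still > 11) to reach 912.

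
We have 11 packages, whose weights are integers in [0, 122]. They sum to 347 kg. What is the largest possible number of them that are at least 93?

Suppose k of them are at least 93. Those contribute at least 93 each and the other 11 − k at least 0 each.
So the total is at least 93k + 0(11 − k) = 0 + 93k. This must be ≤ 347, giving k ≤ 3.
k = 3 is achieved by 3 values at 93 and 8 at 0, total 279; add 68 to one value (staying below 93) to reach 347.

3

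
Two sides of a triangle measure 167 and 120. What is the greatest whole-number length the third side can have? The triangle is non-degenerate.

286

The third side must be less than 167 + 120 = 287.
The largest integer below 287 is 286.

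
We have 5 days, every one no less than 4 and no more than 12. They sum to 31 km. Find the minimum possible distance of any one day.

To make one day as small as possible, make the other 4 as large as possible.
The other 4 can take up 4 × 12 = 48 ≥ 31 − 4, so one day can sit at its floor of 4.
Achievable: one at 4 and the other 4 totalling 27, which fits since 4 × 4 ≤ 27 ≤ 4 × 12.

4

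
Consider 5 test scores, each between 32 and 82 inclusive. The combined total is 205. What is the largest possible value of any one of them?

To make one score as large as possible, make the other 4 as small as possible.
The other 4 contribute at least 4 × 32 = 128, leaving at most 205 − 128 = 77.
Since 77 ≤ 82, this is achievable: one at 77 and 4 at 32.

77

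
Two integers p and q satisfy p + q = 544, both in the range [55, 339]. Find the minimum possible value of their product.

pq = p(544 − p) is concave in p, so over [205, 339] it is minimized at an endpoint.
The extreme feasible split is p = 205, q = 339, giving pq = 69495.

69495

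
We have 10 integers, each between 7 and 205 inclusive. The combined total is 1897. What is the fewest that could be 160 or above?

Each value short of 160 is at most 159, costing at least 205 − 159 = 46 against the maximum total of 2050.
We can afford to lose at most 2050 − 1897 = 153, so at most ⌊153/46⌋ = 3 fall short, and at least 7 are ≥ 160.
Exactly 7 works: 7 values at 205 and 3 at 159 total 1912; lower one of the high values by 15 (still ≥ 160) to hit 1897.

7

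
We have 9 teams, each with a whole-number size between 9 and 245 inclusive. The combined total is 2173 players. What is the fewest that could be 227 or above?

8

Suppose at most 9 − j of them reach 227; then j values are ≤ 226 and the rest ≤ 245.
The total is then ≤ 226·j + 245·(9 − j) = 2205 − 19j. For this to be ≥ 2173 we need j ≤ 1, so at least 9 − 1 = 8 must reach 227.
Exactly 8 works: 8 values at 245 and 1 at 226 total 2186; lower one of the high values by 13 (still ≥ 227) to hit 2173.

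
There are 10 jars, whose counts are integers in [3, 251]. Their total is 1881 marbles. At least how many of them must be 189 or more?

Suppose at most 10 − j of them reach 189; then j values are ≤ 188 and the rest ≤ 251.
The total is then ≤ 188·j + 251·(10 − j) = 2510 − 63j. For this to be ≥ 1881 we need j ≤ 9, so at least 10 − 9 = 1 must reach 189.
Exactly 1 works: 1 value at 251 and 9 at 188 total 1943; lower one of the high values by 62 (still ≥ 189) to hit 1881.

1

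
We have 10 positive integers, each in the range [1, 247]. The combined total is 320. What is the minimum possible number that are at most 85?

Let j be the number exceeding 85. Then the total is ≥ 86·j + 1·(10 − j) = 10 + 85j.
So 85j ≤ 310 and j ≤ 3; hence at least 10 − 3 = 7 are ≤ 85.
Exactly 7 works: 7 values at 1 and 3 at 86 total 265; raise one of the low values by 55 (still ≤ 85) to hit 320.

7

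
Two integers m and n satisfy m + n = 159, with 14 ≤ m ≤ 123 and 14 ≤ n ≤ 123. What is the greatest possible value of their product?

6320

With m + n fixed, mn peaks when the two are closest together.
Taking m = 79 and n = 80 (both in [14, 123]) gives mn = 6320.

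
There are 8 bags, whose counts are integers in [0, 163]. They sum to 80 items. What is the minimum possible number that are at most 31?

6

Each value above 31 is at least 32, contributing at least 32 − 0 = 32 above the floor 0.
The sum exceeds the floor total 0 by 80, so at most ⌊80/32⌋ = 2 exceed 31, and at least 6 are ≤ 31.
Exactly 6 works: 6 values at 0 and 2 at 32 total 64; raise one of the low values by 16 (still ≤ 31) to hit 80.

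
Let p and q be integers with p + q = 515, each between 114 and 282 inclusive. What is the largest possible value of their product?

66306

For a fixed sum, the product pq is largest when p and q are as close as possible.
Taking p = 257 and q = 258 (both in [114, 282]) gives pq = 66306.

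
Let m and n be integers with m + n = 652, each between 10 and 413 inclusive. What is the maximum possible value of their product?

106276

mn = m(652 − m) is maximized when m is as near 652/2 as the bounds allow.
Taking m = 326 and n = 326 (both in [10, 413]) gives mn = 106276.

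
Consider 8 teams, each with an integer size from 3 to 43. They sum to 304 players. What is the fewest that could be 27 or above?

6

If only k of them are at least 27, the other 8 − k are at most 26, so the total is at most k·43 + (8 − k)·26.
This must reach 304, so k·43 + (8 − k)·26 ≥ 304, giving k ≥ 6.
Exactly 6 works: 6 values at 43 and 2 at 26 total 310; lower one of the high values by 6 (still ≥ 27) to hit 304.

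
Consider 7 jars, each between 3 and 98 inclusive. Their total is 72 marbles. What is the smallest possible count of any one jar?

To make one jar as small as possible, make the other 6 as large as possible.
The other 6 can take up 6 × 98 = 588 ≥ 72 − 3, so one jar can sit at its floor of 3.
Achievable: one at 3 and the other 6 totalling 69, which fits since 6 × 3 ≤ 69 ≤ 6 × 98.

3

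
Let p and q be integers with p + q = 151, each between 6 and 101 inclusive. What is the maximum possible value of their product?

5700

With p + q fixed, pq peaks when the two are closest together.
Taking p = 75 and q = 76 (both in [6, 101]) gives pq = 5700.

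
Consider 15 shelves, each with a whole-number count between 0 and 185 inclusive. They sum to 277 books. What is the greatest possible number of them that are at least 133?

2

Suppose k of them are at least 133. Those contribute at least 133 each and the other 15 − k at least 0 each.
So the total is at least 133k + 0(15 − k) = 0 + 133k. This must be ≤ 277, giving k ≤ 2.
k = 2 is achieved by 2 values at 133 and 13 at 0, total 266; add 11 to one value (staying below 133) to reach 277.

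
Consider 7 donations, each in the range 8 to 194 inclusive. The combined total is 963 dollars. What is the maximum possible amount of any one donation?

Maximizing one value means minimizing the remaining 6.
The other 6 contribute at least 6 × 8 = 48, leaving at most 963 − 48 = 915.
But each donation is capped at 194, so the maximum is 194.
Achievable: one at 194 and the other 6 totalling 769, which fits since 6 × 8 ≤ 769 ≤ 6 × 194.

194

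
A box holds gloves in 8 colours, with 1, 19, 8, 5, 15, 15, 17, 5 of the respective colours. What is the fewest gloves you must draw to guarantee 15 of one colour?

In the worst case you take as many as possible of each colour without reaching 15: 1 + 14 + 8 + 5 + 14 + 14 + 14 + 5 = 75.
The next one must give 15 of some colour, so 75 + 1 = 76.

76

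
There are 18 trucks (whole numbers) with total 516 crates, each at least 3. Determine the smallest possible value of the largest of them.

29

The 18 values sum to 516, so their maximum is at least ⌈516/18⌉ = 29.
Taking 6 copies of 28 and 12 copies of 29 gives exactly 516, so 29 is attained.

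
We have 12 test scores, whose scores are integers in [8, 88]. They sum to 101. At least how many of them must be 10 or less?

Let j be the number exceeding 10. Then the total is ≥ 11·j + 8·(12 − j) = 96 + 3j.
So 3j ≤ 5 and j ≤ 1; hence at least 12 − 1 = 11 are ≤ 10.
Exactly 11 works: 11 values at 8 and 1 at 11 total 99; raise one of the low values by 2 (still ≤ 10) to hit 101.

11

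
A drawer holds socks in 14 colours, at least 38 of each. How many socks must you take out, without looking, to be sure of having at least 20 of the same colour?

267

You could draw 19 of every colour without reaching 20 of any — 266 in all.
One more forces 20 of some colour, so 266 + 1 = 267.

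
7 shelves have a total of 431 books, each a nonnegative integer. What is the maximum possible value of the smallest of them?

61

The 7 values sum to 431, so their minimum is at most ⌊431/7⌋ = 61.
Taking 3 copies of 61 and 4 copies of 62 gives exactly 431, so 61 is attained.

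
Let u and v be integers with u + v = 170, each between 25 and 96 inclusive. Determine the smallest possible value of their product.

uv = u(170 − u) is concave in u, so over [74, 96] it is minimized at an endpoint.
At the endpoint u = 74, v = 170 − 74 = 96, so uv = 74 × 96 = 7104.

7104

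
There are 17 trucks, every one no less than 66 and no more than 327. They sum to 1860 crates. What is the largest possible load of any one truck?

To make one truck as large as possible, make the other 16 as small as possible.
The other 16 contribute at least 16 × 66 = 1056, leaving at most 1860 − 1056 = 804.
But each truck is capped at 327, so the maximum is 327.
Achievable: one at 327 and the other 16 totalling 1533, which fits since 16 × 66 ≤ 1533 ≤ 16 × 327.

327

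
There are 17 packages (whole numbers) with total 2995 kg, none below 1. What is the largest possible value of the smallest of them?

If every one of the 17 were at least 177, the total would be at least 17 × 177 = 3009 > 2995.
Taking 14 copies of 176 and 3 copies of 177 gives exactly 2995, so 176 is attained.

176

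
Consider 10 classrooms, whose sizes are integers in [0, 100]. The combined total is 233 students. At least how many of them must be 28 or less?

If only k of them are at most 28, the other 10 − k are at least 29, so the total is at least (10 − k)·29 + k·0.
This is ≤ 233, so (10 − k)·29 + 0k ≤ 233, which gives k ≥ 2.
Exactly 2 works: 2 values at 0 and 8 at 29 total 232; raise one of the low values by 1 (still ≤ 28) to hit 233.

2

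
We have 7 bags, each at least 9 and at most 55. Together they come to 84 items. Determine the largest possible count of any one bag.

30

To make one bag as large as possible, make the other 6 as small as possible.
The other 6 contribute at least 6 × 9 = 54, leaving at most 84 − 54 = 30.
Since 30 ≤ 55, this is achievable: one at 30 and 6 at 9.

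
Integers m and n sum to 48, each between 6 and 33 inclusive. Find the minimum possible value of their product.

For a fixed sum, mn is smallest when m and n are as far apart as possible.
The extreme feasible split is m = 15, n = 33, giving mn = 495.

495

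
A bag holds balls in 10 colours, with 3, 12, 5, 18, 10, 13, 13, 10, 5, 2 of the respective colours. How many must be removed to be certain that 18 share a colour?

In the worst case you take as many as possible of each colour without reaching 18: 3 + 12 + 5 + 17 + 10 + 13 + 13 + 10 + 5 + 2 = 90.
The next one must give 18 of some colour, so 90 + 1 = 91.

91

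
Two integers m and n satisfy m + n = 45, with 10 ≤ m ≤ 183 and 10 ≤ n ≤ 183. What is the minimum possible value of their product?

350

Since m + n is fixed, pushing one of them to its bound minimizes the product.
At the endpoint m = 10, n = 45 − 10 = 35, so mn = 10 × 35 = 350.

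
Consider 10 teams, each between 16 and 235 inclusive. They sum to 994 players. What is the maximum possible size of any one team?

235

To make one team as large as possible, make the other 9 as small as possible.
The other 9 contribute at least 9 × 16 = 144, leaving at most 994 − 144 = 850.
But each team is capped at 235, so the maximum is 235.
Achievable: one at 235 and the other 9 totalling 759, which fits since 9 × 16 ≤ 759 ≤ 9 × 235.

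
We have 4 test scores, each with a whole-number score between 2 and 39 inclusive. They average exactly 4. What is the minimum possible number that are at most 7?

3

The total is 4 × 4 = 16.
Each value above 7 is at least 8, contributing at least 8 − 2 = 6 above the floor 2.
The sum exceeds the floor total 8 by 8, so at most ⌊8/6⌋ = 1 exceed 7, and at least 3 are ≤ 7.
Exactly 3 works: 3 values at 2 and 1 at 8 total 14; raise one of the low values by 2 (still ≤ 7) to hit 16.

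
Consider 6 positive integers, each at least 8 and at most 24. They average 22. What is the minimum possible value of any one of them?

12

Minimizing one value means maximizing the remaining 5.
The total is 6 × 22 = 132.
The other 5 contribute at most 5 × 24 = 120, leaving at least 132 − 120 = 12.
Since 12 ≥ 8, this is achievable: one at 12 and 5 at 24.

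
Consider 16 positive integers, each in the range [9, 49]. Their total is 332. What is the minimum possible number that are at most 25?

5

If only k of them are at most 25, the other 16 − k are at least 26, so the total is at least (16 − k)·26 + k·9.
This is ≤ 332, so (16 − k)·26 + 9k ≤ 332, which gives k ≥ 5.
Exactly 5 works: 5 values at 9 and 11 at 26 total 331; raise one of the low values by 1 (still ≤ 25) to hit 332.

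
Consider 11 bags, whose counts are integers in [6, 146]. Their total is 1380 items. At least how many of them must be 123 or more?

Each value short of 123 is at most 122, costing at least 146 − 122 = 24 against the maximum total of 1606.
We can afford to lose at most 1606 − 1380 = 226, so at most ⌊226/24⌋ = 9 fall short, and at least 2 are ≥ 123.
Exactly 2 works: 2 values at 146 and 9 at 122 total 1390; lower one of the high values by 10 (still ≥ 123) to hit 1380.

2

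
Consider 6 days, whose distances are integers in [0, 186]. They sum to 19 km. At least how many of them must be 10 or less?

5

If only k of them are at most 10, the other 6 − k are at least 11, so the total is at least (6 − k)·11 + k·0.
This is ≤ 19, so (6 − k)·11 + 0k ≤ 19, which gives k ≥ 5.
Exactly 5 works: 5 values at 0 and 1 at 11 total 11; raise one of the low values by 8 (still ≤ 10) to hit 19.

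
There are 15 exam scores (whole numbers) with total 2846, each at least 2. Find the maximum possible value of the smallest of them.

If every one of the 15 were at least 190, the total would be at least 15 × 190 = 2850 > 2846.
Equality holds with 4 values of 189 and 11 values of 190.

189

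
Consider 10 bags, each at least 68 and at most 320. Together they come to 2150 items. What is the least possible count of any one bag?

68

Minimizing one value means maximizing the remaining 9.
The other 9 can take up 9 × 320 = 2880 ≥ 2150 − 68, so one bag can sit at its floor of 68.
Achievable: one at 68 and the other 9 totalling 2082, which fits since 9 × 68 ≤ 2082 ≤ 9 × 320.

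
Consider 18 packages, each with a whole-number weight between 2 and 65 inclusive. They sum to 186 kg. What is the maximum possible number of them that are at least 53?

2

Suppose k of them are at least 53. Those contribute at least 53 each and the other 18 − k at least 2 each.
So the total is at least 53k + 2(18 − k) = 36 + 51k. This must be ≤ 186, giving k ≤ 2.
k = 2 is achieved by 2 values at 53 and 16 at 2, total 138; add 48 to one value (staying below 53) to reach 186.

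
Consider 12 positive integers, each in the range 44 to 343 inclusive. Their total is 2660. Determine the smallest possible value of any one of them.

44

To make one integer as small as possible, make the other 11 as large as possible.
The other 11 can take up 11 × 343 = 3773 ≥ 2660 − 44, so one integer can sit at its floor of 44.
Achievable: one at 44 and the other 11 totalling 2616, which fits since 11 × 44 ≤ 2616 ≤ 11 × 343.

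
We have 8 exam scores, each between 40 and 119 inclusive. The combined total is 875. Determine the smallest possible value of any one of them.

Minimizing one value means maximizing the remaining 7.
The other 7 contribute at most 7 × 119 = 833, leaving at least 875 − 833 = 42.
Since 42 ≥ 40, this is achievable: one at 42 and 7 at 119.

42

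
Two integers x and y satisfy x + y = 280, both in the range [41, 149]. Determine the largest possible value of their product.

xy = x(280 − x) is maximized when x is as near 280/2 as the bounds allow.
Taking x = 140 and y = 140 (both in [41, 149]) gives xy = 19600.

19600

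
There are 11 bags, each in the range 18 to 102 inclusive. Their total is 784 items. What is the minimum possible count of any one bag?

18

To make one bag as small as possible, make the other 10 as large as possible.
The other 10 can take up 10 × 102 = 1020 ≥ 784 − 18, so one bag can sit at its floor of 18.
Achievable: one at 18 and the other 10 totalling 766, which fits since 10 × 18 ≤ 766 ≤ 10 × 102.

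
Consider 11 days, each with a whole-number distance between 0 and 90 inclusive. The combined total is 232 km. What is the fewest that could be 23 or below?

If only k of them are at most 23, the other 11 − k are at least 24, so the total is at least (11 − k)·24 + k·0.
This is ≤ 232, so (11 − k)·24 + 0k ≤ 232, which gives k ≥ 2.
Exactly 2 works: 2 values at 0 and 9 at 24 total 216; raise one of the low values by 16 (still ≤ 23) to hit 232.

2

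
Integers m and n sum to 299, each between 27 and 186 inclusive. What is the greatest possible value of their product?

22350

With m + n fixed, mn peaks when the two are closest together.
Taking m = 149 and n = 150 (both in [27, 186]) gives mn = 22350.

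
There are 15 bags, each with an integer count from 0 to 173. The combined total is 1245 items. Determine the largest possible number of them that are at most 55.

11

Each value at 55 or below falls at least 173 − 55 = 118 short of the ceiling 173.
The ceiling total is 15 × 173 = 2595, and we need 1245, so at most ⌊(2595 − 1245)/118⌋ = 11 can be that low.
k = 11 is achieved by 11 values at 55 and 4 at 173, total 1297; lower one of the 173's by 52 (still > 55) to reach 1245.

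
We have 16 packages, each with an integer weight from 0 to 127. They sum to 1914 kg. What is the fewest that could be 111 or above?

Suppose at most 16 − j of them reach 111; then j values are ≤ 110 and the rest ≤ 127.
The total is then ≤ 110·j + 127·(16 − j) = 2032 − 17j. For this to be ≥ 1914 we need j ≤ 6, so at least 16 − 6 = 10 must reach 111.
Exactly 10 works: 10 values at 127 and 6 at 110 total 1930; lower one of the high values by 16 (still ≥ 111) to hit 1914.

10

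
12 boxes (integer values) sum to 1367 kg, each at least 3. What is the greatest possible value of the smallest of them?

The 12 values sum to 1367, so their minimum is at most ⌊1367/12⌋ = 113.
Taking 1 copy of 113 and 11 copies of 114 gives exactly 1367, so 113 is attained.

113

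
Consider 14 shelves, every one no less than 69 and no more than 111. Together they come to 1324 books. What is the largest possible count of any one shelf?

To make one shelf as large as possible, make the other 13 as small as possible.
The other 13 contribute at least 13 × 69 = 897, leaving at most 1324 − 897 = 427.
But each shelf is capped at 111, so the maximum is 111.
Achievable: one at 111 and the other 13 totalling 1213, which fits since 13 × 69 ≤ 1213 ≤ 13 × 111.

111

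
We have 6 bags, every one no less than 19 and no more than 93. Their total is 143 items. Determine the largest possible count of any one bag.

Maximizing one value means minimizing the remaining 5.
The other 5 contribute at least 5 × 19 = 95, leaving at most 143 − 95 = 48.
Since 48 ≤ 93, this is achievable: one at 48 and 5 at 19.

48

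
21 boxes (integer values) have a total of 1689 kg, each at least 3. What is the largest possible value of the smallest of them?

If every one of the 21 were at least 81, the total would be at least 21 × 81 = 1701 > 1689.
Taking 12 copies of 80 and 9 copies of 81 gives exactly 1689, so 80 is attained.

80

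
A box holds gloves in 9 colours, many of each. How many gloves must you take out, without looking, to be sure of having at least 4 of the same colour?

28

In the worst case you draw 3 of each of the 9 colours: 9 × 3 = 27.
One more forces 4 of some colour, so 27 + 1 = 28.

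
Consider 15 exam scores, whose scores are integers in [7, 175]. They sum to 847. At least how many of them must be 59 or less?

1

Let j be the number exceeding 59. Then the total is ≥ 60·j + 7·(15 − j) = 105 + 53j.
So 53j ≤ 742 and j ≤ 14; hence at least 15 − 14 = 1 are ≤ 59.
Exactly 1 works: 1 value at 7 and 14 at 60 total 847.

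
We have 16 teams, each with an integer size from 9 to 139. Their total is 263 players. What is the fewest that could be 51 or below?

14

Each value above 51 is at least 52, contributing at least 52 − 9 = 43 above the floor 9.
The sum exceeds the floor total 144 by 119, so at most ⌊119/43⌋ = 2 exceed 51, and at least 14 are ≤ 51.
Exactly 14 works: 14 values at 9 and 2 at 52 total 230; raise one of the low values by 33 (still ≤ 51) to hit 263.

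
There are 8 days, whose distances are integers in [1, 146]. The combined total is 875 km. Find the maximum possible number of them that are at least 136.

Suppose k of them are at least 136. Those contribute at least 136 each and the other 8 − k at least 1 each.
So the total is at least 136k + 1(8 − k) = 8 + 135k. This must be ≤ 875, giving k ≤ 6.
k = 6 is achieved by 6 values at 136 and 2 at 1, total 818; add 57 to one value (staying below 136) to reach 875.

6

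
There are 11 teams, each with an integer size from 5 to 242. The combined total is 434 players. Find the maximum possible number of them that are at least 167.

If k of the values are ≥ 167, the total is ≥ 167k + 5(11 − k).
Setting 167k + 5(11 − k) ≤ 434 gives 162k ≤ 379, so k ≤ 2.
k = 2 is achieved by 2 values at 167 and 9 at 5, total 379; add 55 to one value (staying below 167) to reach 434.

2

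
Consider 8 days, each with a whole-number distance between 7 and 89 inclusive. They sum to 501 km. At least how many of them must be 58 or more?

2

If only k of them are at least 58, the other 8 − k are at most 57, so the total is at most k·89 + (8 − k)·57.
This must reach 501, so k·89 + (8 − k)·57 ≥ 501, giving k ≥ 2.
Exactly 2 works: 2 values at 89 and 6 at 57 total 520; lower one of the high values by 19 (still ≥ 58) to hit 501.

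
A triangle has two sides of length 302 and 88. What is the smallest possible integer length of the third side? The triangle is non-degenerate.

215

The third side must exceed |302 − 88| = 214.
The smallest integer above 214 is 215.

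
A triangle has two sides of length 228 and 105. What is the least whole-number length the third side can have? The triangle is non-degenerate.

The third side must exceed |228 − 105| = 123.
The smallest integer above 123 is 124.

124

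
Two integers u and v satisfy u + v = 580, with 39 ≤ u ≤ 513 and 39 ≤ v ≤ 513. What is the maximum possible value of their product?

With u + v fixed, uv peaks when the two are closest together.
Taking u = 290 and v = 290 (both in [39, 513]) gives uv = 84100.

84100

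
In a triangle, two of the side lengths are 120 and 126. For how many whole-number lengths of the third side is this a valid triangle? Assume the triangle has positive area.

239

The triangle inequality gives |120 − 126| < c < 120 + 126, i.e. 6 < c < 246.
So c can be any integer from 7 to 245: 239 values.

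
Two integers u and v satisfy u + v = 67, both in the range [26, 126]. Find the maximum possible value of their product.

1122

uv = u(67 − u) is maximized when u is as near 67/2 as the bounds allow.
Taking u = 33 and v = 34 (both in [26, 126]) gives uv = 1122.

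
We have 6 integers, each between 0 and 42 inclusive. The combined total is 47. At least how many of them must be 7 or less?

Let j be the number exceeding 7. Then the total is ≥ 8·j + 0·(6 − j) = 0 + 8j.
So 8j ≤ 47 and j ≤ 5; hence at least 6 − 5 = 1 are ≤ 7.
Exactly 1 works: 1 value at 0 and 5 at 8 total 40; raise one of the low values by 7 (still ≤ 7) to hit 47.

1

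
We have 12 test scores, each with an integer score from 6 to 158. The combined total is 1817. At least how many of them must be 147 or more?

6

If only k of them are at least 147, the other 12 − k are at most 146, so the total is at most k·158 + (12 − k)·146.
This must reach 1817, so k·158 + (12 − k)·146 ≥ 1817, giving k ≥ 6.
Exactly 6 works: 6 values at 158 and 6 at 146 total 1824; lower one of the high values by 7 (still ≥ 147) to hit 1817.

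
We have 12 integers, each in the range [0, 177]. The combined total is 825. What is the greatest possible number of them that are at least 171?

With k values at 171 or above and the rest at least 0, the sum is at least 0 + 171k.
Since the sum is 825, we need 171k ≤ 825, i.e. k ≤ 4.
k = 4 is achieved by 4 values at 171 and 8 at 0, total 684; add 141 to one value (staying below 171) to reach 825.

4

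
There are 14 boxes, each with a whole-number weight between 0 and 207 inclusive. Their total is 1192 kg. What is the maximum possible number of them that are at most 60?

Suppose k of them are at most 60. Those contribute at most 60 each and the rest at most 207 each.
So the total is at most 60k + 207(14 − k) = 2898 − 147k. This must still be ≥ 1192, so k ≤ 11.
k = 11 is achieved by 11 values at 60 and 3 at 207, total 1281; lower one of the 207's by 89 (still > 60) to reach 1192.

11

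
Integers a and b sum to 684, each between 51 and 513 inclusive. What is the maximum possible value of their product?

116964

With a + b fixed, ab peaks when the two are closest together.
Taking a = 342 and b = 342 (both in [51, 513]) gives ab = 116964.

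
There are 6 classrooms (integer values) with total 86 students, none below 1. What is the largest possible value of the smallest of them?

If every one of the 6 were at least 15, the total would be at least 6 × 15 = 90 > 86.
Achievable: 4 of them at 14 and 2 at 15 total 86.

14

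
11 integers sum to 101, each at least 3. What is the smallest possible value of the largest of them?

10

The 11 values sum to 101, so their maximum is at least ⌈101/11⌉ = 10.
Equality holds with 2 values of 10 and 9 values of 9.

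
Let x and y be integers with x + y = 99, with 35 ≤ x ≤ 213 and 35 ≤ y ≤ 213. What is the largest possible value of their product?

2450

xy = x(99 − x) is maximized when x is as near 99/2 as the bounds allow.
Taking x = 49 and y = 50 (both in [35, 213]) gives xy = 2450.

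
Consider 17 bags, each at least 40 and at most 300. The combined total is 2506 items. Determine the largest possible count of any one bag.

300

Maximizing one value means minimizing the remaining 16.
The other 16 contribute at least 16 × 40 = 640, leaving at most 2506 − 640 = 1866.
But each bag is capped at 300, so the maximum is 300.
Achievable: one at 300 and the other 16 totalling 2206, which fits since 16 × 40 ≤ 2206 ≤ 16 × 300.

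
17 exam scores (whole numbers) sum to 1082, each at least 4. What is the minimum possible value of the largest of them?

If every one of the 17 were at most 63, the total would be at most 17 × 63 = 1071 < 1082.
Equality holds with 11 values of 64 and 6 values of 63.

64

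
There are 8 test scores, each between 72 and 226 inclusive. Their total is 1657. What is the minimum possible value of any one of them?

Minimizing one value means maximizing the remaining 7.
The other 7 contribute at most 7 × 226 = 1582, leaving at least 1657 − 1582 = 75.
Since 75 ≥ 72, this is achievable: one at 75 and 7 at 226.

75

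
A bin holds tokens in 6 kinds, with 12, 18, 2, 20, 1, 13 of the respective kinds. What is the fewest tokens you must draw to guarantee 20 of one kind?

In the worst case you take as many as possible of each kind without reaching 20: 12 + 18 + 2 + 19 + 1 + 13 = 65.
The next one must give 20 of some kind, so 65 + 1 = 66.

66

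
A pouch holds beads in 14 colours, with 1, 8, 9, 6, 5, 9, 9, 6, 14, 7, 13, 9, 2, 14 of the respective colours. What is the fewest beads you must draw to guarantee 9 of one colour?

In the worst case you take as many as possible of each colour without reaching 9: 1 + 8 + 8 + 6 + 5 + 8 + 8 + 6 + 8 + 7 + 8 + 8 + 2 + 8 = 91.
The next one must give 9 of some colour, so 91 + 1 = 92.

92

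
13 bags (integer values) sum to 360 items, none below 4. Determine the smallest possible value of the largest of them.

28

If every one of the 13 were at most 27, the total would be at most 13 × 27 = 351 < 360.
Achievable: 9 of them at 28 and 4 at 27 total 360.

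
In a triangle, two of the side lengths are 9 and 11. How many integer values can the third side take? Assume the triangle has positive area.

17

The triangle inequality gives |9 − 11| < c < 9 + 11, i.e. 2 < c < 20.
So c can be any integer from 3 to 19: 17 values.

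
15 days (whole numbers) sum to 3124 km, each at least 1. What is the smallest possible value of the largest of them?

The 15 values sum to 3124, so their maximum is at least ⌈3124/15⌉ = 209.
Taking 11 copies of 208 and 4 copies of 209 gives exactly 3124, so 209 is attained.

209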